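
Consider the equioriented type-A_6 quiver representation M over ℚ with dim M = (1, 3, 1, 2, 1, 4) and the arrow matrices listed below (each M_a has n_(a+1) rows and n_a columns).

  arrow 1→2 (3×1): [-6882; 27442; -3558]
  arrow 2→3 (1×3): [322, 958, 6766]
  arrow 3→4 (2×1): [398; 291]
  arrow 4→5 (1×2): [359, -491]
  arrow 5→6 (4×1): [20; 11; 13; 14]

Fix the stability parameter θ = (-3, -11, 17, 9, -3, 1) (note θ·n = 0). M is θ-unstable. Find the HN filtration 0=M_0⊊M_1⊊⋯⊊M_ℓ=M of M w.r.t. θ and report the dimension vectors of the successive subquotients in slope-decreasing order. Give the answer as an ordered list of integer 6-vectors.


Interval decomposition of M: I[1,6], I[2,2]^2, I[4,4], I[6,6]^3.
HN type (ℓ=5): μ^(1)=9; μ^(2)=6; μ^(3)=1; μ^(4)=-7; μ^(5)=-11

((0, 0, 0, 1, 0, 0); (0, 0, 1, 1, 1, 1); (0, 0, 0, 0, 0, 3); (1, 1, 0, 0, 0, 0); (0, 2, 0, 0, 0, 0))


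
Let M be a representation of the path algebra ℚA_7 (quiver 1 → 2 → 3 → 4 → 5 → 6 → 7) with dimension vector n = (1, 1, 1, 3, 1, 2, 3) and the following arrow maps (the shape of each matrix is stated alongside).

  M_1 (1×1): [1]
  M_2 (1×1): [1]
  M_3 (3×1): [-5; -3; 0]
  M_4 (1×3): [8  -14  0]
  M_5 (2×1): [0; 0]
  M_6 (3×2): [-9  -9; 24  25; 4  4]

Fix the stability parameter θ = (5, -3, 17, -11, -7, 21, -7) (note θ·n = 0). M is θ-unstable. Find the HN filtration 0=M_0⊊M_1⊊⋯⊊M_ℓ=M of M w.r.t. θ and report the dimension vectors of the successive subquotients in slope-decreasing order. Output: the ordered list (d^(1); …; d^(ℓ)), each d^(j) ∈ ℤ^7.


Barcode: M ≅ I[1,5], I[4,4]^2, I[6,7]^2, I[7,7]. HN layers by μ_θ (4 steps, strictly decreasing):
  μ^(1)=7; μ^(2)=1/5; μ^(3)=-7; μ^(4)=-11

((0, 0, 0, 0, 0, 2, 2); (1, 1, 1, 1, 1, 0, 0); (0, 0, 0, 0, 0, 0, 1); (0, 0, 0, 2, 0, 0, 0))


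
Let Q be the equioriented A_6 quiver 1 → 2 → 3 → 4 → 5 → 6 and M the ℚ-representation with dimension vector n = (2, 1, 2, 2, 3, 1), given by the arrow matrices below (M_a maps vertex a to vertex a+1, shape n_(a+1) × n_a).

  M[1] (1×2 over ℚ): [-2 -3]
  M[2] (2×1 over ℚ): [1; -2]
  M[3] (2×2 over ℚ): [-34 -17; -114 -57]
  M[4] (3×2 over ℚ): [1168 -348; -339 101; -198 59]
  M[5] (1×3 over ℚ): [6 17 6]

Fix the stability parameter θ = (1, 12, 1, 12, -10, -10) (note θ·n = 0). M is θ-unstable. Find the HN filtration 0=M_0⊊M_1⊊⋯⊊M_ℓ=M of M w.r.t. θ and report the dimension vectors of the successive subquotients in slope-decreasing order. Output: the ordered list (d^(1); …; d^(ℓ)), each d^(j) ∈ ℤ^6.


Barcode: M ≅ I[1,1], I[1,3], I[3,5], I[4,6], I[5,5]. HN layers by μ_θ (4 steps, strictly decreasing):
  μ^(1)=13/2; μ^(2)=1; μ^(3)=-8/3; μ^(4)=-10

((0, 1, 1, 0, 0, 0); (2, 0, 1, 1, 1, 0); (0, 0, 0, 1, 1, 1); (0, 0, 0, 0, 1, 0))


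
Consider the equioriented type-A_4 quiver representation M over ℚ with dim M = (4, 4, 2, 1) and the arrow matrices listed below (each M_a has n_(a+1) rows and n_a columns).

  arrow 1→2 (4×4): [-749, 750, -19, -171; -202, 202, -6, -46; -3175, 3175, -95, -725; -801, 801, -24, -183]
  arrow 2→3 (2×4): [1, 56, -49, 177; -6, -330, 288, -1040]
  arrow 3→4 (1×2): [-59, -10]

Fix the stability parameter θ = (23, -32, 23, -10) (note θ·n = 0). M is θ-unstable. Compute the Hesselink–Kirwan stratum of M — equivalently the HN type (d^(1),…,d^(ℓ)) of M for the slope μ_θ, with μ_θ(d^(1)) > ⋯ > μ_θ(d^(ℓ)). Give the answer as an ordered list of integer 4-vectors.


Barcode: M ≅ I[1,1], I[1,2], I[1,3], I[1,4], I[2,2]. HN layers by μ_θ (4 steps, strictly decreasing):
  μ^(1)=23; μ^(2)=13/2; μ^(3)=-9/2; μ^(4)=-32

((1, 0, 1, 0); (0, 0, 1, 1); (3, 3, 0, 0); (0, 1, 0, 0))


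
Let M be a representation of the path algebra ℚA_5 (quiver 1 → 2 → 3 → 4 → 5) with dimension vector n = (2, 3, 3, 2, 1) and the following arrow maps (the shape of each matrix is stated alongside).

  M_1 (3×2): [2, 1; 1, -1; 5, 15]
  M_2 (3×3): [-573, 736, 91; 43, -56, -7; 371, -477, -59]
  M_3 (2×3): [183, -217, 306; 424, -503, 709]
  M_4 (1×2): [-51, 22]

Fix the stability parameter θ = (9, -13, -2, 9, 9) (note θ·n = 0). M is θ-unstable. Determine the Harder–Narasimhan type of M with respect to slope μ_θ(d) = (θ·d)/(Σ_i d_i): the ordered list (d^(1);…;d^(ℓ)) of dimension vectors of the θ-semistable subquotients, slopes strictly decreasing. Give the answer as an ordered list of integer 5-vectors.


Via rank(M_{q-1}∘⋯∘M_p): M ≅ I[1,4], I[1,5], I[2,3].
μ_θ-semistable layers: μ^(1)=9; μ^(2)=-2; μ^(3)=-13

((0, 0, 0, 2, 1); (2, 2, 3, 0, 0); (0, 1, 0, 0, 0))


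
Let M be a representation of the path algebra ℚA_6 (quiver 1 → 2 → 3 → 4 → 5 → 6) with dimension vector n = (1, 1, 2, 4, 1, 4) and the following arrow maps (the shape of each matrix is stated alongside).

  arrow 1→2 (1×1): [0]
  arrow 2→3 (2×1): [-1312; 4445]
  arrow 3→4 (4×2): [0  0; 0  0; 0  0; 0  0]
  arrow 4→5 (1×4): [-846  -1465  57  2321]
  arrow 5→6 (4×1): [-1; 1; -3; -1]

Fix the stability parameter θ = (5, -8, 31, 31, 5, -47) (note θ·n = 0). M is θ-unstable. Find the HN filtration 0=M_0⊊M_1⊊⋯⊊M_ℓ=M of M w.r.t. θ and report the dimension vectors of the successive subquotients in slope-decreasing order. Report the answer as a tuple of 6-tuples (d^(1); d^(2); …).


Interval decomposition of M: I[1,1], I[2,3], I[3,3], I[4,4]^3, I[4,6], I[6,6]^3.
HN type (ℓ=5): μ^(1)=31; μ^(2)=5; μ^(3)=-11/3; μ^(4)=-8; μ^(5)=-47

((0, 0, 2, 3, 0, 0); (1, 0, 0, 0, 0, 0); (0, 0, 0, 1, 1, 1); (0, 1, 0, 0, 0, 0); (0, 0, 0, 0, 0, 3))


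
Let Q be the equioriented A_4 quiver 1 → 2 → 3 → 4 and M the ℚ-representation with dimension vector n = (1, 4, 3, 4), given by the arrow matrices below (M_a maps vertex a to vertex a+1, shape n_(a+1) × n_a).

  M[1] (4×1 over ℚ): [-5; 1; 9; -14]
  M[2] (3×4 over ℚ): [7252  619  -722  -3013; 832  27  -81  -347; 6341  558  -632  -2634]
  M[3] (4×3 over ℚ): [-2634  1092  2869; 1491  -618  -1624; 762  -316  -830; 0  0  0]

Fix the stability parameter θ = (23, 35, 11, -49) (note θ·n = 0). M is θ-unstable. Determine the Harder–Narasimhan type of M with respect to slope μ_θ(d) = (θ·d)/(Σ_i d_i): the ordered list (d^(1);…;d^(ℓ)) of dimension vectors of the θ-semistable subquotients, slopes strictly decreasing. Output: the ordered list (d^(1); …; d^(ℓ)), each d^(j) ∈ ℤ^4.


Barcode: M ≅ I[1,4], I[2,2], I[2,3], I[2,4], I[4,4]^2. HN layers by μ_θ (5 steps, strictly decreasing):
  μ^(1)=35; μ^(2)=23; μ^(3)=5; μ^(4)=-1; μ^(5)=-49

((0, 1, 0, 0); (0, 1, 1, 0); (1, 1, 1, 1); (0, 1, 1, 1); (0, 0, 0, 2))


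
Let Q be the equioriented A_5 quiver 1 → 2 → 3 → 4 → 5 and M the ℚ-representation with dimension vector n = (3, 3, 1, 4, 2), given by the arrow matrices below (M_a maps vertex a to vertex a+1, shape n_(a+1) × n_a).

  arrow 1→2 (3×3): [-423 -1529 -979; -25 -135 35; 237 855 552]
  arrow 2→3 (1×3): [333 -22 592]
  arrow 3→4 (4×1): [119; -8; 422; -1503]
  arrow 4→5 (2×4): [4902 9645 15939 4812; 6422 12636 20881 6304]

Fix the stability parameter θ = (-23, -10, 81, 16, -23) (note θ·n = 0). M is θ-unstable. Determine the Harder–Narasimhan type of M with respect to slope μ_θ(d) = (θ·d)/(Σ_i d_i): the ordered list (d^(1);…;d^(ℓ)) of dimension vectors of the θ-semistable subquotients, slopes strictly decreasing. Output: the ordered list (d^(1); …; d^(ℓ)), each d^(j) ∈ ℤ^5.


Via rank(M_{q-1}∘⋯∘M_p): M ≅ I[1,1], I[1,2], I[1,4], I[2,2], I[4,4], I[4,5]^2.
μ_θ-semistable layers: μ^(1)=97/2; μ^(2)=16; μ^(3)=-7/2; μ^(4)=-10; μ^(5)=-23

((0, 0, 1, 1, 0); (0, 0, 0, 1, 0); (0, 0, 0, 2, 2); (0, 3, 0, 0, 0); (3, 0, 0, 0, 0))


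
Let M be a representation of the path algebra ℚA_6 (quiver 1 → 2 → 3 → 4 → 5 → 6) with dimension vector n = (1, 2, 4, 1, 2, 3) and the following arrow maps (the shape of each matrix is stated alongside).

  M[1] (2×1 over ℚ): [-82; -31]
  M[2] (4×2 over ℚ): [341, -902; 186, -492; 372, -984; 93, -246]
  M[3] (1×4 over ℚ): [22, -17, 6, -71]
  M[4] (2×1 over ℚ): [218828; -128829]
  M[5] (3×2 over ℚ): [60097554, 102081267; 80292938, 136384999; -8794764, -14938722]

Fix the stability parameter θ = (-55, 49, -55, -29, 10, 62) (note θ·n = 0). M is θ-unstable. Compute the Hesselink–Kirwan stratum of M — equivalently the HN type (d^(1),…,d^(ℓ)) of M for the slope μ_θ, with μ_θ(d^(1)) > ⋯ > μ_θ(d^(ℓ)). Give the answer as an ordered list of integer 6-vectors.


Interval decomposition of M: I[1,2], I[2,6], I[3,3]^3, I[5,5], I[6,6]^2.
HN type (ℓ=5): μ^(1)=62; μ^(2)=49; μ^(3)=10; μ^(4)=-35/3; μ^(5)=-55

((0, 0, 0, 0, 0, 3); (0, 1, 0, 0, 0, 0); (0, 0, 0, 0, 2, 0); (0, 1, 1, 1, 0, 0); (1, 0, 3, 0, 0, 0))


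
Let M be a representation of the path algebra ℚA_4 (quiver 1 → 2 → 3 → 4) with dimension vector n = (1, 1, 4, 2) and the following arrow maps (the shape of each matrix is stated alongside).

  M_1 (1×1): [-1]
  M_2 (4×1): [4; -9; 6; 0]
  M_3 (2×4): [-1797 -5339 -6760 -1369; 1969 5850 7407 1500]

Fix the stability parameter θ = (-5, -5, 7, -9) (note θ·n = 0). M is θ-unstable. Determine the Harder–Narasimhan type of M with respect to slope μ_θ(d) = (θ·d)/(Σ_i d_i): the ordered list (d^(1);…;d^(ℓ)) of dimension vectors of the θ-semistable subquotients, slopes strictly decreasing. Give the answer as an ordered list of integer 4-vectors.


Via rank(M_{q-1}∘⋯∘M_p): M ≅ I[1,4], I[3,3]^2, I[3,4].
μ_θ-semistable layers: μ^(1)=7; μ^(2)=-1; μ^(3)=-5

((0, 0, 2, 0); (0, 0, 2, 2); (1, 1, 0, 0))


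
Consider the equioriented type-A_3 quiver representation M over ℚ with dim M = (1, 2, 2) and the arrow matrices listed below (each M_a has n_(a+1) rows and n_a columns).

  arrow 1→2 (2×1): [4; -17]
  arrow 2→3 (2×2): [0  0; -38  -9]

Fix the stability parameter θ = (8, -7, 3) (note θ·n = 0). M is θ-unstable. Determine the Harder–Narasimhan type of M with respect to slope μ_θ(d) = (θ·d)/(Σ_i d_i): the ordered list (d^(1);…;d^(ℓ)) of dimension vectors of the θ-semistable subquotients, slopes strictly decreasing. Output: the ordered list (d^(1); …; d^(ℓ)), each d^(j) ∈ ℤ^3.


Via rank(M_{q-1}∘⋯∘M_p): M ≅ I[1,3], I[2,2], I[3,3].
μ_θ-semistable layers: μ^(1)=3; μ^(2)=1/2; μ^(3)=-7

((0, 0, 2); (1, 1, 0); (0, 1, 0))


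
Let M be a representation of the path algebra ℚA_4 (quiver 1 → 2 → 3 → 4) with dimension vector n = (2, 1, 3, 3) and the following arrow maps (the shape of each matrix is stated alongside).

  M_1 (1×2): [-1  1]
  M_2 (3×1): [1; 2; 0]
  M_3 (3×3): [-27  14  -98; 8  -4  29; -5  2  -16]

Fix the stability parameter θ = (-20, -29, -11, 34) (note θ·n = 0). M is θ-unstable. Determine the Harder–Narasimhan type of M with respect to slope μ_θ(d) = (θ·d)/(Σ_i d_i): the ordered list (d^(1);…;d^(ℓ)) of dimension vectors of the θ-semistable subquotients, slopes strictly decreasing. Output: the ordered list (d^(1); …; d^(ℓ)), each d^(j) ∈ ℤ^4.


Interval decomposition of M: I[1,1], I[1,4], I[3,4]^2.
HN type (ℓ=4): μ^(1)=34; μ^(2)=-11; μ^(3)=-20; μ^(4)=-49/2

((0, 0, 0, 3); (0, 0, 3, 0); (1, 0, 0, 0); (1, 1, 0, 0))


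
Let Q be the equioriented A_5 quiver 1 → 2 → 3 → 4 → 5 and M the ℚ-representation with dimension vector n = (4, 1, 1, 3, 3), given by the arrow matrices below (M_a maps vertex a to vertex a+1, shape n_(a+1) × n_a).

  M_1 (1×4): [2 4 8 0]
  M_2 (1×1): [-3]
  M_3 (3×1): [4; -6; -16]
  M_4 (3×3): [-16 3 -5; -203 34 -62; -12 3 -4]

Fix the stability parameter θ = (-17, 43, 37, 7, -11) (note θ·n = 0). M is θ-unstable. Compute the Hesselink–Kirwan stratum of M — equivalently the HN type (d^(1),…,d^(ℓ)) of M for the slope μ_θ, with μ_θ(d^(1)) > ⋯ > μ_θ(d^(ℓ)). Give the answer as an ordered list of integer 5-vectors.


Interval decomposition of M: I[1,1]^3, I[1,5], I[4,5]^2.
HN type (ℓ=3): μ^(1)=19; μ^(2)=-2; μ^(3)=-17

((0, 1, 1, 1, 1); (0, 0, 0, 2, 2); (4, 0, 0, 0, 0))


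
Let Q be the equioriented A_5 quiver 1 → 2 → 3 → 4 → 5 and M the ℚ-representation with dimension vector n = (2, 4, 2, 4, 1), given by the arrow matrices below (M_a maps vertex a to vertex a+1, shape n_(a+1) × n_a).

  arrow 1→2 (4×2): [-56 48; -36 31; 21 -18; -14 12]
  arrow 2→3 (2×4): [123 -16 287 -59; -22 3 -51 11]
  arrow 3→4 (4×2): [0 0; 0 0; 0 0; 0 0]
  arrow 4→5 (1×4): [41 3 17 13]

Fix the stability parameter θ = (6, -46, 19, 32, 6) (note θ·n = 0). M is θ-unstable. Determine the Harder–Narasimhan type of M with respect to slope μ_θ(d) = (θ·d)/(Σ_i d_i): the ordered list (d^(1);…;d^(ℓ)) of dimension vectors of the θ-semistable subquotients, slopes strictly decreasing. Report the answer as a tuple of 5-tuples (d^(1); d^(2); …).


Interval decomposition of M: I[1,3]^2, I[2,2]^2, I[4,4]^3, I[4,5].
HN type (ℓ=4): μ^(1)=32; μ^(2)=19; μ^(3)=-20; μ^(4)=-46

((0, 0, 0, 3, 0); (0, 0, 2, 1, 1); (2, 2, 0, 0, 0); (0, 2, 0, 0, 0))


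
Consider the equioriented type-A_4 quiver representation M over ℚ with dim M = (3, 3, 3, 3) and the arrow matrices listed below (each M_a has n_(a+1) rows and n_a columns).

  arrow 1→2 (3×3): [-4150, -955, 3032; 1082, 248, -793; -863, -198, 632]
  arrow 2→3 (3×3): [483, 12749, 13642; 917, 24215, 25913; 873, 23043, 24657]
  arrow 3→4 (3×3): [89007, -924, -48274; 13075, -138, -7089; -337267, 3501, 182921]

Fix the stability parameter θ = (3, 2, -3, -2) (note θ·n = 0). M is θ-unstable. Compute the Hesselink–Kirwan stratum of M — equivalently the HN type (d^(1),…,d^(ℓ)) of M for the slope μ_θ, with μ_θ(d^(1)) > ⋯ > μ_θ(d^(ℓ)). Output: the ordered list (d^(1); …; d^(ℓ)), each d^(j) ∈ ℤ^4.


Interval decomposition of M: I[1,2], I[1,4]^2, I[3,4].
HN type (ℓ=4): μ^(1)=5/2; μ^(2)=0; μ^(3)=-2; μ^(4)=-3

((1, 1, 0, 0); (2, 2, 2, 2); (0, 0, 0, 1); (0, 0, 1, 0))


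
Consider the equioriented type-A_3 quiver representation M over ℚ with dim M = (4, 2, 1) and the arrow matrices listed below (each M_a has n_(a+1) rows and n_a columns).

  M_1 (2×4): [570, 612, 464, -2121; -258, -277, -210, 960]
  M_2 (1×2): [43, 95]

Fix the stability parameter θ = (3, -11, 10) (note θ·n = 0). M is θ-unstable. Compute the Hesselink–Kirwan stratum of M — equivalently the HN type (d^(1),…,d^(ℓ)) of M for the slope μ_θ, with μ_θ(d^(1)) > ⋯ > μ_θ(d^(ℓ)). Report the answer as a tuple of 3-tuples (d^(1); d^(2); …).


Barcode: M ≅ I[1,1]^2, I[1,2], I[1,3]. HN layers by μ_θ (3 steps, strictly decreasing):
  μ^(1)=10; μ^(2)=3; μ^(3)=-4

((0, 0, 1); (2, 0, 0); (2, 2, 0))


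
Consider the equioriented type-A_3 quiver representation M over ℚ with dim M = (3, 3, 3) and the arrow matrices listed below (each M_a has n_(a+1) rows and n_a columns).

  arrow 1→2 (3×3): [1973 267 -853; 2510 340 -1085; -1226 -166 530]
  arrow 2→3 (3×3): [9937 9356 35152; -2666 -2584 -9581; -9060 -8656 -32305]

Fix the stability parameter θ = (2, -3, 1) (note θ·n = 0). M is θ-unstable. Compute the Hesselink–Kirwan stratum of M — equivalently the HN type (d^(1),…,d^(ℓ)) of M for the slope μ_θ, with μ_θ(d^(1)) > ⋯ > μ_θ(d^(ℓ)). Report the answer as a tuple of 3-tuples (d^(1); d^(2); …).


Barcode: M ≅ I[1,1], I[1,2], I[1,3], I[2,3], I[3,3]. HN layers by μ_θ (4 steps, strictly decreasing):
  μ^(1)=2; μ^(2)=1; μ^(3)=-1/2; μ^(4)=-3

((1, 0, 0); (0, 0, 3); (2, 2, 0); (0, 1, 0))


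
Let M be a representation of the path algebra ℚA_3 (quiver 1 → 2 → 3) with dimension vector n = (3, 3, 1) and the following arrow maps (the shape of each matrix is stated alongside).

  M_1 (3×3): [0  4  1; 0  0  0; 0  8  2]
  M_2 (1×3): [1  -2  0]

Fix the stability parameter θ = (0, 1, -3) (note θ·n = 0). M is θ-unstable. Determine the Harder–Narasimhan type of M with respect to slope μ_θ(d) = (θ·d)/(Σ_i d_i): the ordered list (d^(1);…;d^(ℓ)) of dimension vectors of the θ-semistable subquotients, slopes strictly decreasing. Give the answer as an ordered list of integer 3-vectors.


Via rank(M_{q-1}∘⋯∘M_p): M ≅ I[1,1]^2, I[1,3], I[2,2]^2.
μ_θ-semistable layers: μ^(1)=1; μ^(2)=0; μ^(3)=-2/3

((0, 2, 0); (2, 0, 0); (1, 1, 1))


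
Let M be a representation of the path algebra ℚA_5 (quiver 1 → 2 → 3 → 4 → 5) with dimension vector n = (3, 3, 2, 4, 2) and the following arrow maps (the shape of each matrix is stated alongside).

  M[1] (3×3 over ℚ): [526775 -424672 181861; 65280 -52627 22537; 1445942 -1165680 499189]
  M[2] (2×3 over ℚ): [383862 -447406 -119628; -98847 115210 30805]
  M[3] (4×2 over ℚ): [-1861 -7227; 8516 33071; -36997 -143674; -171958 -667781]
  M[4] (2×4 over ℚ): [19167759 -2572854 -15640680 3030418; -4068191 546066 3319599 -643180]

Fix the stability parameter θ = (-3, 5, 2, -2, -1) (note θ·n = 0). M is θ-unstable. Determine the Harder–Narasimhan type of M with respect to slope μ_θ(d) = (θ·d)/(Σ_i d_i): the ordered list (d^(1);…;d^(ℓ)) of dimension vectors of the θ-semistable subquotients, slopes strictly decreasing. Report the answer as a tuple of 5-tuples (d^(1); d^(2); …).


Via rank(M_{q-1}∘⋯∘M_p): M ≅ I[1,2], I[1,5]^2, I[4,4]^2.
μ_θ-semistable layers: μ^(1)=5; μ^(2)=1; μ^(3)=-2; μ^(4)=-3

((0, 1, 0, 0, 0); (0, 2, 2, 2, 2); (0, 0, 0, 2, 0); (3, 0, 0, 0, 0))


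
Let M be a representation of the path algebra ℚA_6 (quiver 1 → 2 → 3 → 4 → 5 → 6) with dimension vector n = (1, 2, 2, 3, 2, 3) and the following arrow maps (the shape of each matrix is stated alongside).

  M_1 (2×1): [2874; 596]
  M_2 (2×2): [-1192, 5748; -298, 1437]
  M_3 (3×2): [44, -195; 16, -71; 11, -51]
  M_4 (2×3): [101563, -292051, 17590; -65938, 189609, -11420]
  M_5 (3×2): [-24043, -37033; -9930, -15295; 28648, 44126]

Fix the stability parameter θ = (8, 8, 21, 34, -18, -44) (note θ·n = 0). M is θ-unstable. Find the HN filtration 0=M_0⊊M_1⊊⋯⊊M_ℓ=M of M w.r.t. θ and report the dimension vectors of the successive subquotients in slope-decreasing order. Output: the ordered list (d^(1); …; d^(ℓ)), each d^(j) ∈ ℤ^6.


Interval decomposition of M: I[1,2], I[2,6], I[3,6], I[4,4], I[6,6].
HN type (ℓ=5): μ^(1)=34; μ^(2)=8; μ^(3)=1/5; μ^(4)=-7/4; μ^(5)=-44

((0, 0, 0, 1, 0, 0); (1, 1, 0, 0, 0, 0); (0, 1, 1, 1, 1, 1); (0, 0, 1, 1, 1, 1); (0, 0, 0, 0, 0, 1))


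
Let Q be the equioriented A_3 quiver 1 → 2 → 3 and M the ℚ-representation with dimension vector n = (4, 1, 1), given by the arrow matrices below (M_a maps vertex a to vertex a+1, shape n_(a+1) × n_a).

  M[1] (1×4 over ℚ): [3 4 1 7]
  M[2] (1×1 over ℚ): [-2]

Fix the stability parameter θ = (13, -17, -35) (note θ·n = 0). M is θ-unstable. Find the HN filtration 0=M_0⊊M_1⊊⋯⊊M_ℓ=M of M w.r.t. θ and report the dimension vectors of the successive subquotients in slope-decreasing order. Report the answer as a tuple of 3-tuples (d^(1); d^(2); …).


Barcode: M ≅ I[1,1]^3, I[1,3]. HN layers by μ_θ (2 steps, strictly decreasing):
  μ^(1)=13; μ^(2)=-13

((3, 0, 0); (1, 1, 1))


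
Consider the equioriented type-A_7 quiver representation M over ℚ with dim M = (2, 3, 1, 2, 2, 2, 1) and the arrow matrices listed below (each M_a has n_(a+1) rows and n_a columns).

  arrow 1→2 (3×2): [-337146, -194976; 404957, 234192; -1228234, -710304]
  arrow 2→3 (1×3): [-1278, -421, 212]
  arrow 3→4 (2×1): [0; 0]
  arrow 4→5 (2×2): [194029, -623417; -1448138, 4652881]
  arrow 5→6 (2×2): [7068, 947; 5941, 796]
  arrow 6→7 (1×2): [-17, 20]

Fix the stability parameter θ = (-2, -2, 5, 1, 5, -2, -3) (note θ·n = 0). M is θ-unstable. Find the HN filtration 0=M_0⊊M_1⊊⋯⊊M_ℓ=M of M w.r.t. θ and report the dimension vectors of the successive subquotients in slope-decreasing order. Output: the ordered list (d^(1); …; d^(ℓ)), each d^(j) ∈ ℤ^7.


Interval decomposition of M: I[1,1], I[1,3], I[2,2]^2, I[4,6], I[4,7].
HN type (ℓ=5): μ^(1)=5; μ^(2)=3/2; μ^(3)=1; μ^(4)=1/4; μ^(5)=-2

((0, 0, 1, 0, 0, 0, 0); (0, 0, 0, 0, 1, 1, 0); (0, 0, 0, 1, 0, 0, 0); (0, 0, 0, 1, 1, 1, 1); (2, 3, 0, 0, 0, 0, 0))


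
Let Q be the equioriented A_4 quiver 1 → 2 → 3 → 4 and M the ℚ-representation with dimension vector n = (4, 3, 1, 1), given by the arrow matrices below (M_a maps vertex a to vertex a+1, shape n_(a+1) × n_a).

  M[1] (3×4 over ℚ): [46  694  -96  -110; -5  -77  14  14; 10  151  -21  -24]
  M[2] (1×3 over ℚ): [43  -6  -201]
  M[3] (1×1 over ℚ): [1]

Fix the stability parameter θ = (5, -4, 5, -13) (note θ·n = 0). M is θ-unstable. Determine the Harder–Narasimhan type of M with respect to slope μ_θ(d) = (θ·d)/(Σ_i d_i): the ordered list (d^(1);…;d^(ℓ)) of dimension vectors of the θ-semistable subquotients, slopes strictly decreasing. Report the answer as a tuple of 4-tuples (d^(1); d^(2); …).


Barcode: M ≅ I[1,1], I[1,2]^2, I[1,4]. HN layers by μ_θ (3 steps, strictly decreasing):
  μ^(1)=5; μ^(2)=1/2; μ^(3)=-7/4

((1, 0, 0, 0); (2, 2, 0, 0); (1, 1, 1, 1))


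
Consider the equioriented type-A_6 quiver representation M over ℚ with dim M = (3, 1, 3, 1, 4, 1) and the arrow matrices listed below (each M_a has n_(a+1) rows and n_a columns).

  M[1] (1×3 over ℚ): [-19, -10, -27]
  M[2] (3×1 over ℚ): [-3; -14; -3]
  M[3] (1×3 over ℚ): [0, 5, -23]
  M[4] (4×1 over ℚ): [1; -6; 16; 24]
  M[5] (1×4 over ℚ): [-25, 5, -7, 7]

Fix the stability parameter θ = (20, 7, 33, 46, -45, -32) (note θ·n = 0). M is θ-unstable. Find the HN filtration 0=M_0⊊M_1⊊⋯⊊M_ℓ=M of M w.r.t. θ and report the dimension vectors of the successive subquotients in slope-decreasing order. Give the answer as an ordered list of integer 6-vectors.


Barcode: M ≅ I[1,1]^2, I[1,6], I[3,3]^2, I[5,5]^3. HN layers by μ_θ (4 steps, strictly decreasing):
  μ^(1)=33; μ^(2)=20; μ^(3)=29/6; μ^(4)=-45

((0, 0, 2, 0, 0, 0); (2, 0, 0, 0, 0, 0); (1, 1, 1, 1, 1, 1); (0, 0, 0, 0, 3, 0))


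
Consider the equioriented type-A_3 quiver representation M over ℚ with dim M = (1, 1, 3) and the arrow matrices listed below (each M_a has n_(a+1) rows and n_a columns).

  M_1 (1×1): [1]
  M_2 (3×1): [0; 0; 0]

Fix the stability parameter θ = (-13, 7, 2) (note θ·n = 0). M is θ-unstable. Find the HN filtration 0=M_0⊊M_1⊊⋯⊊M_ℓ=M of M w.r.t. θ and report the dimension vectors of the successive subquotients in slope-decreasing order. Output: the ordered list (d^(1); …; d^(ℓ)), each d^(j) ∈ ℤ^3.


Barcode: M ≅ I[1,2], I[3,3]^3. HN layers by μ_θ (3 steps, strictly decreasing):
  μ^(1)=7; μ^(2)=2; μ^(3)=-13

((0, 1, 0); (0, 0, 3); (1, 0, 0))


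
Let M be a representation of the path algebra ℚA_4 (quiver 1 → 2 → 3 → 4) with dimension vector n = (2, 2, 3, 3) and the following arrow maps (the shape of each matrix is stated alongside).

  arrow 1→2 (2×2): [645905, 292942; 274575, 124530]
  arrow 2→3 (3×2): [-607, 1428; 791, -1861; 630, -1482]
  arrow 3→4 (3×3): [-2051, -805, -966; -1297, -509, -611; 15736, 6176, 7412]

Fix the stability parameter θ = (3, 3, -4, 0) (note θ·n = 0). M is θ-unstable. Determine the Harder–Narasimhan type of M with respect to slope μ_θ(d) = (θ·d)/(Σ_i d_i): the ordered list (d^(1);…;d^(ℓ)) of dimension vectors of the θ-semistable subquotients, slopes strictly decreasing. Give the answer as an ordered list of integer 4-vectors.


Via rank(M_{q-1}∘⋯∘M_p): M ≅ I[1,1], I[1,4], I[2,3], I[3,4], I[4,4].
μ_θ-semistable layers: μ^(1)=3; μ^(2)=1/2; μ^(3)=0; μ^(4)=-1/2; μ^(5)=-4

((1, 0, 0, 0); (1, 1, 1, 1); (0, 0, 0, 2); (0, 1, 1, 0); (0, 0, 1, 0))


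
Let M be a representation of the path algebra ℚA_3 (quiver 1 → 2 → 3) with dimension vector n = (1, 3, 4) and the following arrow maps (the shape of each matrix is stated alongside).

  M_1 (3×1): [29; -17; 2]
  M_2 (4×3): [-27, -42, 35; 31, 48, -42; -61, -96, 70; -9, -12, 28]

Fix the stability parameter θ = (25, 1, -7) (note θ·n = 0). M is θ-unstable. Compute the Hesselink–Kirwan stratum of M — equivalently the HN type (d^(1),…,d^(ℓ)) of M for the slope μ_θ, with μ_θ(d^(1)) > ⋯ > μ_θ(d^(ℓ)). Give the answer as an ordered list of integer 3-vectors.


Barcode: M ≅ I[1,3], I[2,2], I[2,3], I[3,3]^2. HN layers by μ_θ (4 steps, strictly decreasing):
  μ^(1)=19/3; μ^(2)=1; μ^(3)=-3; μ^(4)=-7

((1, 1, 1); (0, 1, 0); (0, 1, 1); (0, 0, 2))


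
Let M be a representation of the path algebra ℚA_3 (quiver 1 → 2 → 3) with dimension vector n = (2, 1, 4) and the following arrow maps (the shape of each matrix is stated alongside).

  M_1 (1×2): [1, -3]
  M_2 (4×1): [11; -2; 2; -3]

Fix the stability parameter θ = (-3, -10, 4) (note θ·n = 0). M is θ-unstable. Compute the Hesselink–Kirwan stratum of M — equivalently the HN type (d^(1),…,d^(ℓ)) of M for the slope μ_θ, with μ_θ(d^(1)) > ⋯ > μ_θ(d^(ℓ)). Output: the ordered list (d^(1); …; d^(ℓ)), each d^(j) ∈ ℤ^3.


Interval decomposition of M: I[1,1], I[1,3], I[3,3]^3.
HN type (ℓ=3): μ^(1)=4; μ^(2)=-3; μ^(3)=-13/2

((0, 0, 4); (1, 0, 0); (1, 1, 0))


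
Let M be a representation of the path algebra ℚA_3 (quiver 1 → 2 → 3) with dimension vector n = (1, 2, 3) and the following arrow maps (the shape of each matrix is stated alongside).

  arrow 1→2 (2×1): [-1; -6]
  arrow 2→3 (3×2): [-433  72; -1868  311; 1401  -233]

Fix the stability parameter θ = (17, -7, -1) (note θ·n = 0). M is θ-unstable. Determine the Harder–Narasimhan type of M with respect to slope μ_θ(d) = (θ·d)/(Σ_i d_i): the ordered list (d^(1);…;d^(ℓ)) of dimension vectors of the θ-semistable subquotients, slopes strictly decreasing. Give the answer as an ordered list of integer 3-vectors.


Barcode: M ≅ I[1,3], I[2,3], I[3,3]. HN layers by μ_θ (3 steps, strictly decreasing):
  μ^(1)=3; μ^(2)=-1; μ^(3)=-7

((1, 1, 1); (0, 0, 2); (0, 1, 0))


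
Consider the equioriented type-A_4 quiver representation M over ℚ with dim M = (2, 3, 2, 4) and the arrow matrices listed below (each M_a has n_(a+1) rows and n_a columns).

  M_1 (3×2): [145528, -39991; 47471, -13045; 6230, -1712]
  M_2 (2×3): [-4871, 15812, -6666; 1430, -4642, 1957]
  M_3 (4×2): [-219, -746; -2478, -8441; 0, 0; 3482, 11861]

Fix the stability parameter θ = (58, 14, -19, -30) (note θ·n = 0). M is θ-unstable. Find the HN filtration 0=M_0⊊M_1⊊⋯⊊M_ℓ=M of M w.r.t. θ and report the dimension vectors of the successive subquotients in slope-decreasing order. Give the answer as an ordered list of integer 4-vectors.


Interval decomposition of M: I[1,2], I[1,4], I[2,4], I[4,4]^2.
HN type (ℓ=4): μ^(1)=36; μ^(2)=23/4; μ^(3)=-35/3; μ^(4)=-30

((1, 1, 0, 0); (1, 1, 1, 1); (0, 1, 1, 1); (0, 0, 0, 2))


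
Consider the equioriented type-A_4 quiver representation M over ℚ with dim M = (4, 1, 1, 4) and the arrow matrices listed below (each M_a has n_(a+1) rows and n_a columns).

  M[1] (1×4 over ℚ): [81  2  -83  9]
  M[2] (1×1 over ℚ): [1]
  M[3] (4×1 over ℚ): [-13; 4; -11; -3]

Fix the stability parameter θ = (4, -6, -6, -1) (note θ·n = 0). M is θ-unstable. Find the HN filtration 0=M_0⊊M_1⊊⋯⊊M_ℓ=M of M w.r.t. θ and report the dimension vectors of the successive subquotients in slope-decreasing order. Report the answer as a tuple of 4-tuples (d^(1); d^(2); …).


Barcode: M ≅ I[1,1]^3, I[1,4], I[4,4]^3. HN layers by μ_θ (3 steps, strictly decreasing):
  μ^(1)=4; μ^(2)=-1; μ^(3)=-8/3

((3, 0, 0, 0); (0, 0, 0, 4); (1, 1, 1, 0))


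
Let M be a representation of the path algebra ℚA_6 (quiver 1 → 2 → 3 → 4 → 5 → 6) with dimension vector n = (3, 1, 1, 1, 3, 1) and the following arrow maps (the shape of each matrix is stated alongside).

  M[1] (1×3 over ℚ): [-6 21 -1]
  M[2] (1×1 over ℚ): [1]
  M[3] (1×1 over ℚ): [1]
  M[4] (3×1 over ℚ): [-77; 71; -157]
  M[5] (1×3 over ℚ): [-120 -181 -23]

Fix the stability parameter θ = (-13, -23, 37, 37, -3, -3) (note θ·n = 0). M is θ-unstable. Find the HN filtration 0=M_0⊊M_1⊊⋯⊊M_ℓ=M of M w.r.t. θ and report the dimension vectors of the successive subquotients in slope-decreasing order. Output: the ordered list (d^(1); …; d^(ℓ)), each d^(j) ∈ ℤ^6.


Barcode: M ≅ I[1,1]^2, I[1,5], I[5,5], I[5,6]. HN layers by μ_θ (4 steps, strictly decreasing):
  μ^(1)=71/3; μ^(2)=-3; μ^(3)=-13; μ^(4)=-18

((0, 0, 1, 1, 1, 0); (0, 0, 0, 0, 2, 1); (2, 0, 0, 0, 0, 0); (1, 1, 0, 0, 0, 0))


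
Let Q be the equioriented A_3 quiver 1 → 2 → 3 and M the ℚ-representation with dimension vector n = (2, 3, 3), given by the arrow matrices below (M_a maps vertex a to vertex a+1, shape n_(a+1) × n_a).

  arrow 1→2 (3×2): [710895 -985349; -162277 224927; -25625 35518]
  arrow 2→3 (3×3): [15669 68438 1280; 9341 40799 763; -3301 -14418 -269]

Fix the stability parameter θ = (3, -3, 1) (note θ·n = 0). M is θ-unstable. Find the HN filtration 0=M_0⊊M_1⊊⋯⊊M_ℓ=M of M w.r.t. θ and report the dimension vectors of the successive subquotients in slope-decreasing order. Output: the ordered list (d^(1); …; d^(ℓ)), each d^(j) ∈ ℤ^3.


Interval decomposition of M: I[1,3]^2, I[2,3].
HN type (ℓ=3): μ^(1)=1; μ^(2)=0; μ^(3)=-3

((0, 0, 3); (2, 2, 0); (0, 1, 0))


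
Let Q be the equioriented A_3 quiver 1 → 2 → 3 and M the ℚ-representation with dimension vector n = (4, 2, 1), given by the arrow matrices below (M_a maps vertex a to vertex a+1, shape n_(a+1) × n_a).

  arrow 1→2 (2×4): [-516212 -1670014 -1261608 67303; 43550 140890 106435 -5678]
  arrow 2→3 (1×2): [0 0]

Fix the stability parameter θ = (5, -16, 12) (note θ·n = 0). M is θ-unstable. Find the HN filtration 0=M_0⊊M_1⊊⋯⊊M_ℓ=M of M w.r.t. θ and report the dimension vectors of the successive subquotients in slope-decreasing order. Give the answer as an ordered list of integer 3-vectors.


Interval decomposition of M: I[1,1]^2, I[1,2]^2, I[3,3].
HN type (ℓ=3): μ^(1)=12; μ^(2)=5; μ^(3)=-11/2

((0, 0, 1); (2, 0, 0); (2, 2, 0))


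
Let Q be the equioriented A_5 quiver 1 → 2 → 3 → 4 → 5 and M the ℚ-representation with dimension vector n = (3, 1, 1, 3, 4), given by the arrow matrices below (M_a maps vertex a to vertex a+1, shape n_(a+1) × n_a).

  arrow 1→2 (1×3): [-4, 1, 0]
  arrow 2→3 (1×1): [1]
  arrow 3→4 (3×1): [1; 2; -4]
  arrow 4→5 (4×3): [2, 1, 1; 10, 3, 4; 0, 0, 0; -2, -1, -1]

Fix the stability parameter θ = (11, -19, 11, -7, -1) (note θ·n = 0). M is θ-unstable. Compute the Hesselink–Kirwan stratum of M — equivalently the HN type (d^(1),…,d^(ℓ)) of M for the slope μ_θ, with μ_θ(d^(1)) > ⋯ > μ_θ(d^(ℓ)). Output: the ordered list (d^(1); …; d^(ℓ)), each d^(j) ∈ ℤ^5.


Barcode: M ≅ I[1,1]^2, I[1,4], I[4,5]^2, I[5,5]^2. HN layers by μ_θ (5 steps, strictly decreasing):
  μ^(1)=11; μ^(2)=2; μ^(3)=-1; μ^(4)=-4; μ^(5)=-7

((2, 0, 0, 0, 0); (0, 0, 1, 1, 0); (0, 0, 0, 0, 4); (1, 1, 0, 0, 0); (0, 0, 0, 2, 0))


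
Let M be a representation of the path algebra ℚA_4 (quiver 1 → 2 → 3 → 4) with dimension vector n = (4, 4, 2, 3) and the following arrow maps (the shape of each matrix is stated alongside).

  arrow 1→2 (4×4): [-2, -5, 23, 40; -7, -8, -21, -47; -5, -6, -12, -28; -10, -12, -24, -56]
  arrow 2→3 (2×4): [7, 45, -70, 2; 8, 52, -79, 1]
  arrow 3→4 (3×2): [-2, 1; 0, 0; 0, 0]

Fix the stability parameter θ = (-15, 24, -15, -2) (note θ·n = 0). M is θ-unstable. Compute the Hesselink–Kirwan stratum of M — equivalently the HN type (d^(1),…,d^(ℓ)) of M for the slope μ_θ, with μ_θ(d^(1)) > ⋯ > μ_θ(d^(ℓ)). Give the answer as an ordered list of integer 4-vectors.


Barcode: M ≅ I[1,1], I[1,2], I[1,3], I[1,4], I[2,2], I[4,4]^2. HN layers by μ_θ (5 steps, strictly decreasing):
  μ^(1)=24; μ^(2)=9/2; μ^(3)=7/3; μ^(4)=-2; μ^(5)=-15

((0, 2, 0, 0); (0, 1, 1, 0); (0, 1, 1, 1); (0, 0, 0, 2); (4, 0, 0, 0))


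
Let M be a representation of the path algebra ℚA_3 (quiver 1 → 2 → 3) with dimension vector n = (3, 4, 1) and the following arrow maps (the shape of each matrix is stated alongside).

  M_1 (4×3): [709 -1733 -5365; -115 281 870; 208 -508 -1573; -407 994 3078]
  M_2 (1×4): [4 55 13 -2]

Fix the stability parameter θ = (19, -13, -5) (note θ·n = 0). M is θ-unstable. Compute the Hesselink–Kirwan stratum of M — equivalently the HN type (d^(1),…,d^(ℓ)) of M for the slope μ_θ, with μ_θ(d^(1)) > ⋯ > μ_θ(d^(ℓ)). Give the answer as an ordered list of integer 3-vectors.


Barcode: M ≅ I[1,2]^2, I[1,3], I[2,2]. HN layers by μ_θ (3 steps, strictly decreasing):
  μ^(1)=3; μ^(2)=1/3; μ^(3)=-13

((2, 2, 0); (1, 1, 1); (0, 1, 0))


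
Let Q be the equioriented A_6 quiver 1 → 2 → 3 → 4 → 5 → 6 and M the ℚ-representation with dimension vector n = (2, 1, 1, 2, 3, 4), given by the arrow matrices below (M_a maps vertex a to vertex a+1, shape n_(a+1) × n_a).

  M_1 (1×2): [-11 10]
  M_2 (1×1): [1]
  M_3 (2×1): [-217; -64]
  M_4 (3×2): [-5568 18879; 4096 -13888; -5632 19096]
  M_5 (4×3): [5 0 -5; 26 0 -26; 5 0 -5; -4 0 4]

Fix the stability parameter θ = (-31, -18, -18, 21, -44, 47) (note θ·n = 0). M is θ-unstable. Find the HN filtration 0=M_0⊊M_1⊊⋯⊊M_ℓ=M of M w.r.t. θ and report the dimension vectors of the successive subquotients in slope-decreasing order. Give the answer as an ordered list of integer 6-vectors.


Interval decomposition of M: I[1,1], I[1,4], I[4,6], I[5,5]^2, I[6,6]^3.
HN type (ℓ=6): μ^(1)=47; μ^(2)=21; μ^(3)=-23/2; μ^(4)=-18; μ^(5)=-31; μ^(6)=-44

((0, 0, 0, 0, 0, 4); (0, 0, 0, 1, 0, 0); (0, 0, 0, 1, 1, 0); (0, 1, 1, 0, 0, 0); (2, 0, 0, 0, 0, 0); (0, 0, 0, 0, 2, 0))


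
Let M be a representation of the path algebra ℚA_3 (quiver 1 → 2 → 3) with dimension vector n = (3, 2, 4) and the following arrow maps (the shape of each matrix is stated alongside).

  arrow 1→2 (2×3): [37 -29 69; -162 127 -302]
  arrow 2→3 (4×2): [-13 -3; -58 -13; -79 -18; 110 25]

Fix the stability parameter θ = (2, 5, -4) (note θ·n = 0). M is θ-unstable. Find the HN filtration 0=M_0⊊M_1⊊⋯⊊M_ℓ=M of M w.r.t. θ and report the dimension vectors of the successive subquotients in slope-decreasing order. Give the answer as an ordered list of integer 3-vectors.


Via rank(M_{q-1}∘⋯∘M_p): M ≅ I[1,1], I[1,3]^2, I[3,3]^2.
μ_θ-semistable layers: μ^(1)=2; μ^(2)=1; μ^(3)=-4

((1, 0, 0); (2, 2, 2); (0, 0, 2))


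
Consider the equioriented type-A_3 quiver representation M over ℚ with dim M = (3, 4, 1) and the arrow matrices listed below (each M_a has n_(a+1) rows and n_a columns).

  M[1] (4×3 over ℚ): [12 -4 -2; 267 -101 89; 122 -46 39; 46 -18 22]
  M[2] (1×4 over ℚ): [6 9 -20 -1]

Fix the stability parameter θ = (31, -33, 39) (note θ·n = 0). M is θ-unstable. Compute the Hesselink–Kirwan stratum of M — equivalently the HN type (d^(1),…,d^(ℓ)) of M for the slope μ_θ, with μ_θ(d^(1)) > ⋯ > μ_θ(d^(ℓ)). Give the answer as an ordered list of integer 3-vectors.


Barcode: M ≅ I[1,1], I[1,2], I[1,3], I[2,2]^2. HN layers by μ_θ (4 steps, strictly decreasing):
  μ^(1)=39; μ^(2)=31; μ^(3)=-1; μ^(4)=-33

((0, 0, 1); (1, 0, 0); (2, 2, 0); (0, 2, 0))


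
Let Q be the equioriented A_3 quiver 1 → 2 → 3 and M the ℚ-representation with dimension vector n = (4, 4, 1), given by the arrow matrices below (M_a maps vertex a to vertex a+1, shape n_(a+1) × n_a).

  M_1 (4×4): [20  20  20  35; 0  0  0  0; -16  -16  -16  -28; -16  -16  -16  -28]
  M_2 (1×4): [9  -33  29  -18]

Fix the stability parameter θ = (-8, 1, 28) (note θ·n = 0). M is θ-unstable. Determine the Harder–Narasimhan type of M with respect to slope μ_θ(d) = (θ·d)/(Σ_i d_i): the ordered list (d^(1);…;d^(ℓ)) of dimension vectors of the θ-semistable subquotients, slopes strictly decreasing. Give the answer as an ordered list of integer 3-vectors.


Via rank(M_{q-1}∘⋯∘M_p): M ≅ I[1,1]^3, I[1,3], I[2,2]^3.
μ_θ-semistable layers: μ^(1)=28; μ^(2)=1; μ^(3)=-8

((0, 0, 1); (0, 4, 0); (4, 0, 0))


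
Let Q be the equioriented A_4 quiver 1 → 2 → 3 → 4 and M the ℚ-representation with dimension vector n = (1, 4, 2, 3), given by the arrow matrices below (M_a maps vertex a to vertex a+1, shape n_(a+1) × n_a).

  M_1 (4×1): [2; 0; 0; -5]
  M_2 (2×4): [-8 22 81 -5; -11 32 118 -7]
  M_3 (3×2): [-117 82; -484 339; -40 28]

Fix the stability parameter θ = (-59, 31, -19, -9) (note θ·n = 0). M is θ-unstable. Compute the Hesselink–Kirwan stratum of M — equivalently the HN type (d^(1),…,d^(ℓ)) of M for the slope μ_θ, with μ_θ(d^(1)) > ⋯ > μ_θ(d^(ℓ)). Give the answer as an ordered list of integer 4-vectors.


Interval decomposition of M: I[1,4], I[2,2]^2, I[2,4], I[4,4].
HN type (ℓ=4): μ^(1)=31; μ^(2)=1; μ^(3)=-9; μ^(4)=-59

((0, 2, 0, 0); (0, 2, 2, 2); (0, 0, 0, 1); (1, 0, 0, 0))


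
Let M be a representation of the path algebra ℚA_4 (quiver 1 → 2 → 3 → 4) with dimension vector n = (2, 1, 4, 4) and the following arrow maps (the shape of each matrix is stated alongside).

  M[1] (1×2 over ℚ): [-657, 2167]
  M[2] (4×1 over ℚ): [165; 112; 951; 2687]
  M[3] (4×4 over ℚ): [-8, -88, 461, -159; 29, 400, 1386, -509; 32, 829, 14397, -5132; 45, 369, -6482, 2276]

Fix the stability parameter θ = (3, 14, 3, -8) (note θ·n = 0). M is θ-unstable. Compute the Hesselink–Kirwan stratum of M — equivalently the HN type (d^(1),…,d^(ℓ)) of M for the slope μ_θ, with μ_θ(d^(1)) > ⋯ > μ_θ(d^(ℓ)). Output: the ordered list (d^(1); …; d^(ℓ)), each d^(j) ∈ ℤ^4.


Barcode: M ≅ I[1,1], I[1,4], I[3,4]^3. HN layers by μ_θ (2 steps, strictly decreasing):
  μ^(1)=3; μ^(2)=-5/2

((2, 1, 1, 1); (0, 0, 3, 3))


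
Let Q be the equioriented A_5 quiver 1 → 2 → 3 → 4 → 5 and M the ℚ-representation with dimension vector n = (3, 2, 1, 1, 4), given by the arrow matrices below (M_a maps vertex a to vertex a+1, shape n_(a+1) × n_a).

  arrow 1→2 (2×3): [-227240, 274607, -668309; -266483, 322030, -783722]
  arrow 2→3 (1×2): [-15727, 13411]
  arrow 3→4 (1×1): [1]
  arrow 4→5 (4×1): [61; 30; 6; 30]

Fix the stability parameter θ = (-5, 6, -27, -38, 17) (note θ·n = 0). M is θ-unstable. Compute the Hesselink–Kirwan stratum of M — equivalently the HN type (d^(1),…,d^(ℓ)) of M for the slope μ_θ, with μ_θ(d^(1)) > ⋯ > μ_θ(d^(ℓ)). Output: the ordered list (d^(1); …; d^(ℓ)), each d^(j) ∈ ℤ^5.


Via rank(M_{q-1}∘⋯∘M_p): M ≅ I[1,1], I[1,2], I[1,5], I[5,5]^3.
μ_θ-semistable layers: μ^(1)=17; μ^(2)=6; μ^(3)=-5; μ^(4)=-16

((0, 0, 0, 0, 4); (0, 1, 0, 0, 0); (2, 0, 0, 0, 0); (1, 1, 1, 1, 0))


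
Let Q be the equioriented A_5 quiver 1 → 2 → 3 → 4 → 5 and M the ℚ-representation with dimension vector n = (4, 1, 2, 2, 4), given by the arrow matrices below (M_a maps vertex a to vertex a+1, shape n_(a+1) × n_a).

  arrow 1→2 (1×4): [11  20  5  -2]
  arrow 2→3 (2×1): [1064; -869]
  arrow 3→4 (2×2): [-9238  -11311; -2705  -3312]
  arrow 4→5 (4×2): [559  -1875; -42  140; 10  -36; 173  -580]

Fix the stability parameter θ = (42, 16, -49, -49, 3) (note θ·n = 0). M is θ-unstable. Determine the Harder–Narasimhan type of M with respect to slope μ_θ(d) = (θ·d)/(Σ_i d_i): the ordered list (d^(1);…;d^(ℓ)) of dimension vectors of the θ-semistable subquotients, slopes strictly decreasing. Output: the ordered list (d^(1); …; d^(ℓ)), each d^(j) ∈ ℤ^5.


Via rank(M_{q-1}∘⋯∘M_p): M ≅ I[1,1]^3, I[1,5], I[3,5], I[5,5]^2.
μ_θ-semistable layers: μ^(1)=42; μ^(2)=3; μ^(3)=-10; μ^(4)=-49

((3, 0, 0, 0, 0); (0, 0, 0, 0, 4); (1, 1, 1, 1, 0); (0, 0, 1, 1, 0))


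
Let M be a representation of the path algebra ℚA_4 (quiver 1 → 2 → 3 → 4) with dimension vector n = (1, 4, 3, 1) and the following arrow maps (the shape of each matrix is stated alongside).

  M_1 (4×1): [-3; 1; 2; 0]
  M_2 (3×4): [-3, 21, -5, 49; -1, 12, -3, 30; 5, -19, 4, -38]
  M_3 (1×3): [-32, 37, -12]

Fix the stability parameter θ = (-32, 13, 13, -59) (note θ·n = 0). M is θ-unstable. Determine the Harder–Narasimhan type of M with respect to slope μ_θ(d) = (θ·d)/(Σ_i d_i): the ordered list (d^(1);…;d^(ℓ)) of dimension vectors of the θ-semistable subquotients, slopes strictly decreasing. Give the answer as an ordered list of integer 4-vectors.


Barcode: M ≅ I[1,4], I[2,2], I[2,3]^2. HN layers by μ_θ (3 steps, strictly decreasing):
  μ^(1)=13; μ^(2)=-11; μ^(3)=-32

((0, 3, 2, 0); (0, 1, 1, 1); (1, 0, 0, 0))
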